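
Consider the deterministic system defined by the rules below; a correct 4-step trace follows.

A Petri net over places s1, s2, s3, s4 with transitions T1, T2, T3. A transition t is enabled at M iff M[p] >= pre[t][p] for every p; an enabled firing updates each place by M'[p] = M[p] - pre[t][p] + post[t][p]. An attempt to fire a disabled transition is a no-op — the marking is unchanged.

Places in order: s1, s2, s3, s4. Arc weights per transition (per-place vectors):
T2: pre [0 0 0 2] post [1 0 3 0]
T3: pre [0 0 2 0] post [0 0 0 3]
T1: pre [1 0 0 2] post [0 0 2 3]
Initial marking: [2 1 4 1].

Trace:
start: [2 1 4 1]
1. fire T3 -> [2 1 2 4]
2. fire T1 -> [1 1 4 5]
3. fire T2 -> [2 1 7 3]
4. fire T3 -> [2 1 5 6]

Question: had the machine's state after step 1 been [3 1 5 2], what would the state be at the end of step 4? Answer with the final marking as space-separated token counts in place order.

3 1 8 4

state after step 1 := [3 1 5 2]
2. fire T1 -> [2 1 7 3]
3. fire T2 -> [3 1 10 1]
4. fire T3 -> [3 1 8 4]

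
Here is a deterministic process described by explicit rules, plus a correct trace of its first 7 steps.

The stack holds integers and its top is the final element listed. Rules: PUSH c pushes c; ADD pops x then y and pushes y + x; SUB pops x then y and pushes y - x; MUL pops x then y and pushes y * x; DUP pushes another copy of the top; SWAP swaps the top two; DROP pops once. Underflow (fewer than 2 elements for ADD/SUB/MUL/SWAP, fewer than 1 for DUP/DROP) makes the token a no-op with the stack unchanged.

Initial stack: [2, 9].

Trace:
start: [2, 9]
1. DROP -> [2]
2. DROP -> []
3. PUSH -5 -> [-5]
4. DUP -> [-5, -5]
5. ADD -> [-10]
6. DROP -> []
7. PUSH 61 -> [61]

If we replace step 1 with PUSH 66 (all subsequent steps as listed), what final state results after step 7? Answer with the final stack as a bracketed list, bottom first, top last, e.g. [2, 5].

(re-executing from step 1 with the substitution; state before step 1: [2, 9])
1. PUSH 66 -> [2, 9, 66]
2. DROP -> [2, 9]
3. PUSH -5 -> [2, 9, -5]
4. DUP -> [2, 9, -5, -5]
5. ADD -> [2, 9, -10]
6. DROP -> [2, 9]
7. PUSH 61 -> [2, 9, 61]

[2, 9, 61]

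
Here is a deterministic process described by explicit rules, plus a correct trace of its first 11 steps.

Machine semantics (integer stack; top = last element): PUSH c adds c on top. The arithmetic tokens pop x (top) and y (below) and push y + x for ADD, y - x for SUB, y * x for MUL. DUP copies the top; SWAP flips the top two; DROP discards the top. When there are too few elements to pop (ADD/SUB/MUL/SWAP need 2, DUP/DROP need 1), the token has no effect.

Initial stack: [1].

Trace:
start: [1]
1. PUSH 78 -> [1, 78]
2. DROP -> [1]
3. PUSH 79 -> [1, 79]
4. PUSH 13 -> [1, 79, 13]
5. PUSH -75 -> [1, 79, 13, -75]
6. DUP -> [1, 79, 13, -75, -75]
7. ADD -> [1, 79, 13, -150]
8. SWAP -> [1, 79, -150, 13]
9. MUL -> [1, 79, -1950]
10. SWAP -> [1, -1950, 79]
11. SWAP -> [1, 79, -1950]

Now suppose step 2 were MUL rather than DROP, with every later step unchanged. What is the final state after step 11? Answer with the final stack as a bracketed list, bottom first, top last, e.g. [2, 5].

[78, 79, -1950]

(re-executing from step 2 with the substitution; state before step 2: [1, 78])
2. MUL -> [78]
3. PUSH 79 -> [78, 79]
4. PUSH 13 -> [78, 79, 13]
5. PUSH -75 -> [78, 79, 13, -75]
6. DUP -> [78, 79, 13, -75, -75]
7. ADD -> [78, 79, 13, -150]
8. SWAP -> [78, 79, -150, 13]
9. MUL -> [78, 79, -1950]
10. SWAP -> [78, -1950, 79]
11. SWAP -> [78, 79, -1950]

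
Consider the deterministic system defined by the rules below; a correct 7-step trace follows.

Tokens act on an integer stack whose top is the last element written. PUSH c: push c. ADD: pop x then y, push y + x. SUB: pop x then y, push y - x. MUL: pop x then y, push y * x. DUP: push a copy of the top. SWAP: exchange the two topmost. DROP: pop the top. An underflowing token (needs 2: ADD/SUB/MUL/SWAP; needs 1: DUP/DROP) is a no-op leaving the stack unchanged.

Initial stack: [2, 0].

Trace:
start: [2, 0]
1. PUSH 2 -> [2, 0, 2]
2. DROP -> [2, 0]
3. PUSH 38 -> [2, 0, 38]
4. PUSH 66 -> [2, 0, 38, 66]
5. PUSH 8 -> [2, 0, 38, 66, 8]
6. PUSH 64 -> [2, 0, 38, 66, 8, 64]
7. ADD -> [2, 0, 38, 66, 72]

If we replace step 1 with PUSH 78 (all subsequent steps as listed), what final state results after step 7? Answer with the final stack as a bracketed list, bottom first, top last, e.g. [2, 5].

[2, 0, 38, 66, 72]

(re-executing from step 1 with the substitution; state before step 1: [2, 0])
1. PUSH 78 -> [2, 0, 78]
2. DROP -> [2, 0]
3. PUSH 38 -> [2, 0, 38]
4. PUSH 66 -> [2, 0, 38, 66]
5. PUSH 8 -> [2, 0, 38, 66, 8]
6. PUSH 64 -> [2, 0, 38, 66, 8, 64]
7. ADD -> [2, 0, 38, 66, 72]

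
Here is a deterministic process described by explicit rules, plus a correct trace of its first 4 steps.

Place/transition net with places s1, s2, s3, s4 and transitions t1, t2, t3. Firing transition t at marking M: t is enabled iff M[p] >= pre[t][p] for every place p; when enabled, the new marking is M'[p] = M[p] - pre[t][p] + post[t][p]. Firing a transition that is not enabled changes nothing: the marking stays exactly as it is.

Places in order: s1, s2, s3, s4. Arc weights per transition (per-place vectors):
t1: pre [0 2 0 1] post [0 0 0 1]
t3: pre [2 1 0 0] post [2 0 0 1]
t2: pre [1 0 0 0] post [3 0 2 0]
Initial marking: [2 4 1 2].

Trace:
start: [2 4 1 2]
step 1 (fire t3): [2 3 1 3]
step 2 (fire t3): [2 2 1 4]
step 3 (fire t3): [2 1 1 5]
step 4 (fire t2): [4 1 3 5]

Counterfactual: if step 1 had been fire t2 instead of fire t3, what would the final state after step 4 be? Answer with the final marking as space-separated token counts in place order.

6 2 5 4

(re-executing from step 1 with the substitution; state before step 1: [2 4 1 2])
step 1 (fire t2): [4 4 3 2]
step 2 (fire t3): [4 3 3 3]
step 3 (fire t3): [4 2 3 4]
step 4 (fire t2): [6 2 5 4]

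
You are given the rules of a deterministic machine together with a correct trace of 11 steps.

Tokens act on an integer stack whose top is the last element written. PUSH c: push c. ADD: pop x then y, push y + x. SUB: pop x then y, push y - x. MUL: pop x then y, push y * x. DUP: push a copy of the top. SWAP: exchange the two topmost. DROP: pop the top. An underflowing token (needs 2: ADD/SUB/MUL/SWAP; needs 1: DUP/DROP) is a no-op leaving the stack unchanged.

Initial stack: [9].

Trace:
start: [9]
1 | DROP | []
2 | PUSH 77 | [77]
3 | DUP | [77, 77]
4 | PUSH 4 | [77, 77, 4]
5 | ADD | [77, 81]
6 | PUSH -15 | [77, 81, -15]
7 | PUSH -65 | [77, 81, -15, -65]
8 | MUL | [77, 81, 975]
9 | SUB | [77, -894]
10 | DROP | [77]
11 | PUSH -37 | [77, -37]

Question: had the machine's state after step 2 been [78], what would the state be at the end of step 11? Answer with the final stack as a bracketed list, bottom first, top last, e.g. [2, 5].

[78, -37]

state after step 2 := [78]
3 | DUP | [78, 78]
4 | PUSH 4 | [78, 78, 4]
5 | ADD | [78, 82]
6 | PUSH -15 | [78, 82, -15]
7 | PUSH -65 | [78, 82, -15, -65]
8 | MUL | [78, 82, 975]
9 | SUB | [78, -893]
10 | DROP | [78]
11 | PUSH -37 | [78, -37]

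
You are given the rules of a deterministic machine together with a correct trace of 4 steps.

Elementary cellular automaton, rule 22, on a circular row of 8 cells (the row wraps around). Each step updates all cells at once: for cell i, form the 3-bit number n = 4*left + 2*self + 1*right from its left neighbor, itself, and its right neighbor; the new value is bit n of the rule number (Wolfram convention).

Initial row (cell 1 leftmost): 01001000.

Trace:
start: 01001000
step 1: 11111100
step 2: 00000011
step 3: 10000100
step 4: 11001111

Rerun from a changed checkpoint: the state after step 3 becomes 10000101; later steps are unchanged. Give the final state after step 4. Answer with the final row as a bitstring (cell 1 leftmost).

01001100

state after step 3 := 10000101
step 4: 01001100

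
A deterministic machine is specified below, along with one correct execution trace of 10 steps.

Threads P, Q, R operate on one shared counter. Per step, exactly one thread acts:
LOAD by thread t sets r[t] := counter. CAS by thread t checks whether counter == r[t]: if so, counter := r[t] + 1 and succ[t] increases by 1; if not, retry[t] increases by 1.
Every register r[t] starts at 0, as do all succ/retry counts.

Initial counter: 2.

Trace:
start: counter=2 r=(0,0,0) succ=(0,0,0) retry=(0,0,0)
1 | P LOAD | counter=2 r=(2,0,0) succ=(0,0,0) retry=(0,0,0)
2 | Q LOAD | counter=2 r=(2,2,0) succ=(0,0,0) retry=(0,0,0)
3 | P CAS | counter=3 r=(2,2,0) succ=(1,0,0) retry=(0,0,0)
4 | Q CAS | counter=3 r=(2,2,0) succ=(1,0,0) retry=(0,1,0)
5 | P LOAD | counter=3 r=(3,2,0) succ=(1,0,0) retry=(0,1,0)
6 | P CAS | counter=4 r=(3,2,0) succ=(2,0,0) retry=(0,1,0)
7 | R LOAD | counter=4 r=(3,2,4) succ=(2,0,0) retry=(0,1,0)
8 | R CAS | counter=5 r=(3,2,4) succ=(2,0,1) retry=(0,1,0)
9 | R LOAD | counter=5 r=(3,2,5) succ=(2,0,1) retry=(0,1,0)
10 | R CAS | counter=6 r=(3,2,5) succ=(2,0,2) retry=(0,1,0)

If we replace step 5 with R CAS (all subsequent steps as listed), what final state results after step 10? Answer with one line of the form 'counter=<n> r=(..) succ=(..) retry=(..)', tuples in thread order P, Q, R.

counter=5 r=(2,2,4) succ=(1,0,2) retry=(1,1,1)

(re-executing from step 5 with the substitution; state before step 5: counter=3 r=(2,2,0) succ=(1,0,0) retry=(0,1,0))
5 | R CAS | counter=3 r=(2,2,0) succ=(1,0,0) retry=(0,1,1)
6 | P CAS | counter=3 r=(2,2,0) succ=(1,0,0) retry=(1,1,1)
7 | R LOAD | counter=3 r=(2,2,3) succ=(1,0,0) retry=(1,1,1)
8 | R CAS | counter=4 r=(2,2,3) succ=(1,0,1) retry=(1,1,1)
9 | R LOAD | counter=4 r=(2,2,4) succ=(1,0,1) retry=(1,1,1)
10 | R CAS | counter=5 r=(2,2,4) succ=(1,0,2) retry=(1,1,1)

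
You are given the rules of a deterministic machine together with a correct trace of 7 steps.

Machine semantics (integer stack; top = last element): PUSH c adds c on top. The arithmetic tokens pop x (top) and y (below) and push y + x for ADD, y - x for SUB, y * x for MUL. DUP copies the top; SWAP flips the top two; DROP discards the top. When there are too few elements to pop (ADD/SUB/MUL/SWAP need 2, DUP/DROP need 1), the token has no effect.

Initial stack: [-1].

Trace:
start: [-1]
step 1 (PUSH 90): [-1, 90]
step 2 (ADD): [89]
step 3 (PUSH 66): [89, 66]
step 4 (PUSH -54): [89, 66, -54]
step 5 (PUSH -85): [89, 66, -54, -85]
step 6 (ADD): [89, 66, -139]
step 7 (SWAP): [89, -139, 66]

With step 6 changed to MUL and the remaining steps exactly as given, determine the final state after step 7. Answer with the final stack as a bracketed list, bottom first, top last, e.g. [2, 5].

[89, 4590, 66]

(re-executing from step 6 with the substitution; state before step 6: [89, 66, -54, -85])
step 6 (MUL): [89, 66, 4590]
step 7 (SWAP): [89, 4590, 66]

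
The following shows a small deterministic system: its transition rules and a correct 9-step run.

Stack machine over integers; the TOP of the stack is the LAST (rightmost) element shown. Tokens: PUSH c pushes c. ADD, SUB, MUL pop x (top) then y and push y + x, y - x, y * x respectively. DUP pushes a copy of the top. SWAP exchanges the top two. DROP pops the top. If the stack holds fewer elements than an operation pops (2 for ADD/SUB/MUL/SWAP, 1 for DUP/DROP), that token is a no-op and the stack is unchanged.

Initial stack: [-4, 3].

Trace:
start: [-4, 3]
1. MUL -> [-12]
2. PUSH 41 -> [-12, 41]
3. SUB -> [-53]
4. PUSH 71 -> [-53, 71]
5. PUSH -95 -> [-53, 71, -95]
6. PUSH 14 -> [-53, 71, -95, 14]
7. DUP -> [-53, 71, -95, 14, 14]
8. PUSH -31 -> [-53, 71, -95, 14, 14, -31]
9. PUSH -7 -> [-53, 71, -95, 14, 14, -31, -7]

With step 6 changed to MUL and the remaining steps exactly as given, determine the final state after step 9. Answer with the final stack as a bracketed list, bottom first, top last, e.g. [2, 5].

[-53, -6745, -6745, -31, -7]

(re-executing from step 6 with the substitution; state before step 6: [-53, 71, -95])
6. MUL -> [-53, -6745]
7. DUP -> [-53, -6745, -6745]
8. PUSH -31 -> [-53, -6745, -6745, -31]
9. PUSH -7 -> [-53, -6745, -6745, -31, -7]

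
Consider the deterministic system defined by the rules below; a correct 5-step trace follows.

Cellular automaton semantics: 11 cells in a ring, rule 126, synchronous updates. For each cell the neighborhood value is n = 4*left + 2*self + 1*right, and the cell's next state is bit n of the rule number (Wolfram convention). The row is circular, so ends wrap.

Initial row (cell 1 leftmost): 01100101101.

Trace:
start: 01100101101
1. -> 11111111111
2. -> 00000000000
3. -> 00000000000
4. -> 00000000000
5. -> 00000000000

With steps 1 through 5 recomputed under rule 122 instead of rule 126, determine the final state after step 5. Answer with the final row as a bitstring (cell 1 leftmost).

(re-executing steps 1..5 under rule 122; state before step 1: 01100101101)
1. -> 11111011110
2. -> 10001110011
3. -> 11011011110
4. -> 11111110011
5. -> 00000011110

00000011110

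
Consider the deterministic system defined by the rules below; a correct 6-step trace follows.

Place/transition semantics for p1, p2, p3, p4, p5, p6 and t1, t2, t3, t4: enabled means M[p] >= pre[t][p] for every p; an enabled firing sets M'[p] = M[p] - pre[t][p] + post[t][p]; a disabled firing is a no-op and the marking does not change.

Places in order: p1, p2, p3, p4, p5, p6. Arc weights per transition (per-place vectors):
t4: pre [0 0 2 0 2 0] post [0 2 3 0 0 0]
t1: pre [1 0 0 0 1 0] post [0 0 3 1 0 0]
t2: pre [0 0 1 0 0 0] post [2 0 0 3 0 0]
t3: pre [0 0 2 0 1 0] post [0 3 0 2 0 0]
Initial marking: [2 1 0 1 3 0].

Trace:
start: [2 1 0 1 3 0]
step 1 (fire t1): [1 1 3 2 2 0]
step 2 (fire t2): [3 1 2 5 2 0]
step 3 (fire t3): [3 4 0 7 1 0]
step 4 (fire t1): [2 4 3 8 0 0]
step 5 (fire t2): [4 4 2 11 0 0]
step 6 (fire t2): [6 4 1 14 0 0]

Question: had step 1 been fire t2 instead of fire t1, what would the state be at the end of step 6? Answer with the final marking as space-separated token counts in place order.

5 1 1 8 2 0

(re-executing from step 1 with the substitution; state before step 1: [2 1 0 1 3 0])
step 1 (fire t2): [2 1 0 1 3 0]
step 2 (fire t2): [2 1 0 1 3 0]
step 3 (fire t3): [2 1 0 1 3 0]
step 4 (fire t1): [1 1 3 2 2 0]
step 5 (fire t2): [3 1 2 5 2 0]
step 6 (fire t2): [5 1 1 8 2 0]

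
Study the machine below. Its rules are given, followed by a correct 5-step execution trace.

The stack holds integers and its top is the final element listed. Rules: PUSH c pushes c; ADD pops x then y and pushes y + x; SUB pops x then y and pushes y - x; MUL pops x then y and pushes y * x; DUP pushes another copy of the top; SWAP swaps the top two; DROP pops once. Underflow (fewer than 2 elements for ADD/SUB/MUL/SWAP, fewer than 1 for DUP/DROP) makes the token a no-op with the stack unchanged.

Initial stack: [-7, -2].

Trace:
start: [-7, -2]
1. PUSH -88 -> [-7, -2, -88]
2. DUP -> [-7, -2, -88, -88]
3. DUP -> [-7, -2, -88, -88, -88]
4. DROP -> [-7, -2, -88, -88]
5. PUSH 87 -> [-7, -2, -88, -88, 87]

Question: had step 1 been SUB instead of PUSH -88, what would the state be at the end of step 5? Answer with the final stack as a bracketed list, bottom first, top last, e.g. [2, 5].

[-5, -5, 87]

(re-executing from step 1 with the substitution; state before step 1: [-7, -2])
1. SUB -> [-5]
2. DUP -> [-5, -5]
3. DUP -> [-5, -5, -5]
4. DROP -> [-5, -5]
5. PUSH 87 -> [-5, -5, 87]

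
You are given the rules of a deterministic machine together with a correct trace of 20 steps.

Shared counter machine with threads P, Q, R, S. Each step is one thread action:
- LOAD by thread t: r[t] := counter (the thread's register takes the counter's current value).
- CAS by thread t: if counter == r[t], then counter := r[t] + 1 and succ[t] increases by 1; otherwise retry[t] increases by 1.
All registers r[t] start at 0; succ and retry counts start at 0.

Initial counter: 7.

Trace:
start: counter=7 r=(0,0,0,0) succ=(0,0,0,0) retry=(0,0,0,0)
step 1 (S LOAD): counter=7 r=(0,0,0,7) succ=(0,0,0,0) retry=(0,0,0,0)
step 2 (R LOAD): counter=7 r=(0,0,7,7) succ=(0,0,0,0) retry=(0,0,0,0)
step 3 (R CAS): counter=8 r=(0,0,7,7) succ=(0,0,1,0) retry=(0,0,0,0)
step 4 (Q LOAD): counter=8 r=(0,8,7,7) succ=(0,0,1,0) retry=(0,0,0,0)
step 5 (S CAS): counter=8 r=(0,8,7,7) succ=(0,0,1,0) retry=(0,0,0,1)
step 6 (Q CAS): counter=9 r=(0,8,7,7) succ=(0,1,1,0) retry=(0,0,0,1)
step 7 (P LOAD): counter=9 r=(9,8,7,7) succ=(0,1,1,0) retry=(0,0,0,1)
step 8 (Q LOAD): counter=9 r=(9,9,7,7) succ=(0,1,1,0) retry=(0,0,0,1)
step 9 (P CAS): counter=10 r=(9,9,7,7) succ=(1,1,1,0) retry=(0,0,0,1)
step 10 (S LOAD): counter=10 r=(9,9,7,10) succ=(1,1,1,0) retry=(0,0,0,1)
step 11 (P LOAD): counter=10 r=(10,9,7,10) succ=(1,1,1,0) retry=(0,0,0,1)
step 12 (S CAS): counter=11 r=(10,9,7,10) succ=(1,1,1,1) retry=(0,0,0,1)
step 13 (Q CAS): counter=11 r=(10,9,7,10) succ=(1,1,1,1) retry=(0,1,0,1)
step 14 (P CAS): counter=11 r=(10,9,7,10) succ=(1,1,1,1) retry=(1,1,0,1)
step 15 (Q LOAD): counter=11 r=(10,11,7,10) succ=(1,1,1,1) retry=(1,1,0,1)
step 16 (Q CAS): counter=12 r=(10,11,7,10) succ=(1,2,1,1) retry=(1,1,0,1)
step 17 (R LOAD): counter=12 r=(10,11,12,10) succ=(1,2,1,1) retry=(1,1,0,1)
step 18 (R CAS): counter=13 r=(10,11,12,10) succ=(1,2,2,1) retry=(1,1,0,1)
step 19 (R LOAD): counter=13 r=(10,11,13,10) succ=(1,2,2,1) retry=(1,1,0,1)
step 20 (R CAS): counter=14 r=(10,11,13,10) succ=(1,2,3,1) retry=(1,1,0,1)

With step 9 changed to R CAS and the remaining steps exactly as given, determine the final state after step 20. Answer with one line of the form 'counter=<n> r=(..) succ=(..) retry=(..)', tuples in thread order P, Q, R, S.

(re-executing from step 9 with the substitution; state before step 9: counter=9 r=(9,9,7,7) succ=(0,1,1,0) retry=(0,0,0,1))
step 9 (R CAS): counter=9 r=(9,9,7,7) succ=(0,1,1,0) retry=(0,0,1,1)
step 10 (S LOAD): counter=9 r=(9,9,7,9) succ=(0,1,1,0) retry=(0,0,1,1)
step 11 (P LOAD): counter=9 r=(9,9,7,9) succ=(0,1,1,0) retry=(0,0,1,1)
step 12 (S CAS): counter=10 r=(9,9,7,9) succ=(0,1,1,1) retry=(0,0,1,1)
step 13 (Q CAS): counter=10 r=(9,9,7,9) succ=(0,1,1,1) retry=(0,1,1,1)
step 14 (P CAS): counter=10 r=(9,9,7,9) succ=(0,1,1,1) retry=(1,1,1,1)
step 15 (Q LOAD): counter=10 r=(9,10,7,9) succ=(0,1,1,1) retry=(1,1,1,1)
step 16 (Q CAS): counter=11 r=(9,10,7,9) succ=(0,2,1,1) retry=(1,1,1,1)
step 17 (R LOAD): counter=11 r=(9,10,11,9) succ=(0,2,1,1) retry=(1,1,1,1)
step 18 (R CAS): counter=12 r=(9,10,11,9) succ=(0,2,2,1) retry=(1,1,1,1)
step 19 (R LOAD): counter=12 r=(9,10,12,9) succ=(0,2,2,1) retry=(1,1,1,1)
step 20 (R CAS): counter=13 r=(9,10,12,9) succ=(0,2,3,1) retry=(1,1,1,1)

counter=13 r=(9,10,12,9) succ=(0,2,3,1) retry=(1,1,1,1)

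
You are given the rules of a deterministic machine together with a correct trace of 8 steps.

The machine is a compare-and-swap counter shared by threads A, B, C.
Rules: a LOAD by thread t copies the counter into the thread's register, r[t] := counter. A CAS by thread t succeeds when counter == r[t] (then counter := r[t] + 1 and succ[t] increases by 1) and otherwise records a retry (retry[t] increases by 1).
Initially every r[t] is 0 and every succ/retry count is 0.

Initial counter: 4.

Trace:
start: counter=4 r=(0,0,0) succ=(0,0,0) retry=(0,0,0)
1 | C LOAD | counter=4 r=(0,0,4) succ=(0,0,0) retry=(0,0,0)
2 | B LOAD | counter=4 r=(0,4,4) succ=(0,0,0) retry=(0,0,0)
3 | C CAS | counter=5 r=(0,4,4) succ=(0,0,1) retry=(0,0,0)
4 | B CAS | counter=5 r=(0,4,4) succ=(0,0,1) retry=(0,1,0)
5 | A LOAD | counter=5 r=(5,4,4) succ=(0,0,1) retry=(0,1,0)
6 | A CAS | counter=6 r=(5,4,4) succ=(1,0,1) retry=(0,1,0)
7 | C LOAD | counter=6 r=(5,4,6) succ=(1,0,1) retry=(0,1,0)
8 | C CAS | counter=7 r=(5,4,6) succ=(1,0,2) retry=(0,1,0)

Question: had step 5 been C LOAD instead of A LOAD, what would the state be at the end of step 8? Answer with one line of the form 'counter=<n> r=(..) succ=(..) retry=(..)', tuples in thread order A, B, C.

counter=6 r=(0,4,5) succ=(0,0,2) retry=(1,1,0)

(re-executing from step 5 with the substitution; state before step 5: counter=5 r=(0,4,4) succ=(0,0,1) retry=(0,1,0))
5 | C LOAD | counter=5 r=(0,4,5) succ=(0,0,1) retry=(0,1,0)
6 | A CAS | counter=5 r=(0,4,5) succ=(0,0,1) retry=(1,1,0)
7 | C LOAD | counter=5 r=(0,4,5) succ=(0,0,1) retry=(1,1,0)
8 | C CAS | counter=6 r=(0,4,5) succ=(0,0,2) retry=(1,1,0)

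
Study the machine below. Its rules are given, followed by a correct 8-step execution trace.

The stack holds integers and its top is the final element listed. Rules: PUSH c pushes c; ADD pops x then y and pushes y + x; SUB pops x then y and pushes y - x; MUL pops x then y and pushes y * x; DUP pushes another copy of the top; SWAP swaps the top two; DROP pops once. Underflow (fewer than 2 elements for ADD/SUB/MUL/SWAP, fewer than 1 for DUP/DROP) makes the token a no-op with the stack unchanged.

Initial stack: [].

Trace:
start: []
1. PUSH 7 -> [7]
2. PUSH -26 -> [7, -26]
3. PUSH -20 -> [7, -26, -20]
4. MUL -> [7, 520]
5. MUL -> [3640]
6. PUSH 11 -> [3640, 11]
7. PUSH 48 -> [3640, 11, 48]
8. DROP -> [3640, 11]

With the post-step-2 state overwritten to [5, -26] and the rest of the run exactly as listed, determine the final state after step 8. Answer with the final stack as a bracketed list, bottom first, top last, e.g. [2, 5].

state after step 2 := [5, -26]
3. PUSH -20 -> [5, -26, -20]
4. MUL -> [5, 520]
5. MUL -> [2600]
6. PUSH 11 -> [2600, 11]
7. PUSH 48 -> [2600, 11, 48]
8. DROP -> [2600, 11]

[2600, 11]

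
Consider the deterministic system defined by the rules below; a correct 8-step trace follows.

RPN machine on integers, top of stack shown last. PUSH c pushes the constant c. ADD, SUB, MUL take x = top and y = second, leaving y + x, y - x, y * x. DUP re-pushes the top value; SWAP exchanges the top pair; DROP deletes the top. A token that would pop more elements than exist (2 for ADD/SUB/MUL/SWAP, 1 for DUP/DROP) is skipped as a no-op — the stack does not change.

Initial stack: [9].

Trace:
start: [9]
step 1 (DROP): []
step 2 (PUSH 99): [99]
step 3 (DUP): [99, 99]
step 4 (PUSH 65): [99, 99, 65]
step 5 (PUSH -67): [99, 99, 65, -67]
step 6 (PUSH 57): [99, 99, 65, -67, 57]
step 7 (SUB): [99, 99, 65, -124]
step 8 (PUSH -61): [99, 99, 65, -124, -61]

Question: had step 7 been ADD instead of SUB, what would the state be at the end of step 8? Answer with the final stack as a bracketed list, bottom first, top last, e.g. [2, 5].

[99, 99, 65, -10, -61]

(re-executing from step 7 with the substitution; state before step 7: [99, 99, 65, -67, 57])
step 7 (ADD): [99, 99, 65, -10]
step 8 (PUSH -61): [99, 99, 65, -10, -61]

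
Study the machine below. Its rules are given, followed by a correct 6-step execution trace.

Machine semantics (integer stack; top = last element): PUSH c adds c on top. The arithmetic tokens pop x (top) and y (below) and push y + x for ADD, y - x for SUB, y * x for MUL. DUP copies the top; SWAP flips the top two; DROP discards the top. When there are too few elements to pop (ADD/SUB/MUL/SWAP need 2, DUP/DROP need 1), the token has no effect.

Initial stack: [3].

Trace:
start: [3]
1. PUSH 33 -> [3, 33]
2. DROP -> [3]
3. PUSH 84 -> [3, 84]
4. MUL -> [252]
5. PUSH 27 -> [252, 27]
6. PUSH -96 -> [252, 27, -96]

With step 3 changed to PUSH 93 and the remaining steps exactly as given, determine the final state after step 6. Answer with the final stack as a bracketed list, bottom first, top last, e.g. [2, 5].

[279, 27, -96]

(re-executing from step 3 with the substitution; state before step 3: [3])
3. PUSH 93 -> [3, 93]
4. MUL -> [279]
5. PUSH 27 -> [279, 27]
6. PUSH -96 -> [279, 27, -96]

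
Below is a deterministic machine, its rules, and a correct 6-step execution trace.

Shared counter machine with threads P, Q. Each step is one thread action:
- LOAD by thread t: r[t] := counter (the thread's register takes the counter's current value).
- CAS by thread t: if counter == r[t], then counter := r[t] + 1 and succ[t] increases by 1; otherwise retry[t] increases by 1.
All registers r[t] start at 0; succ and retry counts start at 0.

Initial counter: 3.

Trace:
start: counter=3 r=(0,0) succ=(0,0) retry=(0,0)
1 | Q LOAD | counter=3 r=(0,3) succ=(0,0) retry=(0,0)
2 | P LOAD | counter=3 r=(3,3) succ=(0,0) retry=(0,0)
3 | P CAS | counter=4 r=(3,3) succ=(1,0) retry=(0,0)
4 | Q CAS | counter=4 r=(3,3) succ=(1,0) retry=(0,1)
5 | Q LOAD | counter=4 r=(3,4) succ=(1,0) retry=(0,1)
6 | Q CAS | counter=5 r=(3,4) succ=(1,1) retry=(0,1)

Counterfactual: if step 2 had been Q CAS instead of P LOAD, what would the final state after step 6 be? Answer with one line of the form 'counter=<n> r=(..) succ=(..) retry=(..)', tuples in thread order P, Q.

(re-executing from step 2 with the substitution; state before step 2: counter=3 r=(0,3) succ=(0,0) retry=(0,0))
2 | Q CAS | counter=4 r=(0,3) succ=(0,1) retry=(0,0)
3 | P CAS | counter=4 r=(0,3) succ=(0,1) retry=(1,0)
4 | Q CAS | counter=4 r=(0,3) succ=(0,1) retry=(1,1)
5 | Q LOAD | counter=4 r=(0,4) succ=(0,1) retry=(1,1)
6 | Q CAS | counter=5 r=(0,4) succ=(0,2) retry=(1,1)

counter=5 r=(0,4) succ=(0,2) retry=(1,1)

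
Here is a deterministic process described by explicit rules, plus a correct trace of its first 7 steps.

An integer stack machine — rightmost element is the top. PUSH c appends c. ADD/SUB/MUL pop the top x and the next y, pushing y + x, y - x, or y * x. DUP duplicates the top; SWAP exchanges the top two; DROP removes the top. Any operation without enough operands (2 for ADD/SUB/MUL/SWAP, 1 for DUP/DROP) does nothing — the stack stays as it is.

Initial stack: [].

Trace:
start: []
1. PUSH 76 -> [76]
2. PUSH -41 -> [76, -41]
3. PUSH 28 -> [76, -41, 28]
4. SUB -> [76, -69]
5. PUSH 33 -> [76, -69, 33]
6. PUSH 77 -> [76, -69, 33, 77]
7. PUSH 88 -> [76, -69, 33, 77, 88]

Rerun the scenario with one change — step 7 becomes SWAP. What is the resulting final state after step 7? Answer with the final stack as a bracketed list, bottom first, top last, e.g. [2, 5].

[76, -69, 77, 33]

(re-executing from step 7 with the substitution; state before step 7: [76, -69, 33, 77])
7. SWAP -> [76, -69, 77, 33]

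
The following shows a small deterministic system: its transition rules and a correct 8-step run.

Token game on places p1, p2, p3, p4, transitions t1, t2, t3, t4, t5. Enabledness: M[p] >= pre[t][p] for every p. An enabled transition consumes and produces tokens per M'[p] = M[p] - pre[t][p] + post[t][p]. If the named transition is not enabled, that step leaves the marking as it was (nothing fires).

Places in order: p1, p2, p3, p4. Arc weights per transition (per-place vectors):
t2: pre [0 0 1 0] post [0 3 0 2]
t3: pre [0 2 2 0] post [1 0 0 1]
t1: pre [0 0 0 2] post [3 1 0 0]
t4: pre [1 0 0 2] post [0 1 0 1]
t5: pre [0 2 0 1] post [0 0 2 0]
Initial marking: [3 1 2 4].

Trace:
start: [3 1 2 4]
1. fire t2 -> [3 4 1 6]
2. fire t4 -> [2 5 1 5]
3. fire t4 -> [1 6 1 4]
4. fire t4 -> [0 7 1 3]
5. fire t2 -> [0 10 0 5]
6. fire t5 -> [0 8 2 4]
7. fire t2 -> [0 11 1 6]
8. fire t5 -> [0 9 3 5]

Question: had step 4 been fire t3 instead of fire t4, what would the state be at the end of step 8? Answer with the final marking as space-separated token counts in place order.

(re-executing from step 4 with the substitution; state before step 4: [1 6 1 4])
4. fire t3 -> [1 6 1 4]
5. fire t2 -> [1 9 0 6]
6. fire t5 -> [1 7 2 5]
7. fire t2 -> [1 10 1 7]
8. fire t5 -> [1 8 3 6]

1 8 3 6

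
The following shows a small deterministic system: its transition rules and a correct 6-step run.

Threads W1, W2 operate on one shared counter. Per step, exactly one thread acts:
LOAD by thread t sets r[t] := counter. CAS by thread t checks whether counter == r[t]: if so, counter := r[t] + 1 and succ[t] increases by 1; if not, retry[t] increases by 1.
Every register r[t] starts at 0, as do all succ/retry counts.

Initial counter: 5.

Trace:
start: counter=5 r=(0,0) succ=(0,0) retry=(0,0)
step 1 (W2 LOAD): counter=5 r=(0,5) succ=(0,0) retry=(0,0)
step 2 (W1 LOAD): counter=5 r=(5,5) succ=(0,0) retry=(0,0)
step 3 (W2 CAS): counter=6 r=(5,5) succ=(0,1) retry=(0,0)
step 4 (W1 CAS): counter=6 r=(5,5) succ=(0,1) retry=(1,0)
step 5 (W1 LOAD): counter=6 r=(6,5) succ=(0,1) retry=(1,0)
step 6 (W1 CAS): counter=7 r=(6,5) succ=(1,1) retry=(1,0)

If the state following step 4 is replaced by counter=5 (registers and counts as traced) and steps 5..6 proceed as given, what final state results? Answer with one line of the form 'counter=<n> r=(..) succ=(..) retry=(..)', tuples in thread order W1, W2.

state after step 4 := counter=5 r=(5,5) succ=(0,1) retry=(1,0)
step 5 (W1 LOAD): counter=5 r=(5,5) succ=(0,1) retry=(1,0)
step 6 (W1 CAS): counter=6 r=(5,5) succ=(1,1) retry=(1,0)

counter=6 r=(5,5) succ=(1,1) retry=(1,0)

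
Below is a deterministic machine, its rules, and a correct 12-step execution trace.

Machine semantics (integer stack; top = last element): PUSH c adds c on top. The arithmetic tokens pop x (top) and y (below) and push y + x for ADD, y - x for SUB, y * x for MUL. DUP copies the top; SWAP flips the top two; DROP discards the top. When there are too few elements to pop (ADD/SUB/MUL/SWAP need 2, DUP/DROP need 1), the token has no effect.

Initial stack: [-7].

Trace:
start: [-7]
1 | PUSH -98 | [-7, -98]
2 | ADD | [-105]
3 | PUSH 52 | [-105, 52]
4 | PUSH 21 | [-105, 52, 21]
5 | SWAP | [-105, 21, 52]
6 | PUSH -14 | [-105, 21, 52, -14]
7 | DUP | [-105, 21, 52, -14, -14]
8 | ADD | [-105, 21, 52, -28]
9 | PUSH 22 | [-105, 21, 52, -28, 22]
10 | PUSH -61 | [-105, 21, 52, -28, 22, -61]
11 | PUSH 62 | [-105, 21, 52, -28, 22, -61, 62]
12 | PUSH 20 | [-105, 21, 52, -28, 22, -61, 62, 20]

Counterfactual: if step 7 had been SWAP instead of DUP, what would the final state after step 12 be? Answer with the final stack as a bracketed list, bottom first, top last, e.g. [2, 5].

(re-executing from step 7 with the substitution; state before step 7: [-105, 21, 52, -14])
7 | SWAP | [-105, 21, -14, 52]
8 | ADD | [-105, 21, 38]
9 | PUSH 22 | [-105, 21, 38, 22]
10 | PUSH -61 | [-105, 21, 38, 22, -61]
11 | PUSH 62 | [-105, 21, 38, 22, -61, 62]
12 | PUSH 20 | [-105, 21, 38, 22, -61, 62, 20]

[-105, 21, 38, 22, -61, 62, 20]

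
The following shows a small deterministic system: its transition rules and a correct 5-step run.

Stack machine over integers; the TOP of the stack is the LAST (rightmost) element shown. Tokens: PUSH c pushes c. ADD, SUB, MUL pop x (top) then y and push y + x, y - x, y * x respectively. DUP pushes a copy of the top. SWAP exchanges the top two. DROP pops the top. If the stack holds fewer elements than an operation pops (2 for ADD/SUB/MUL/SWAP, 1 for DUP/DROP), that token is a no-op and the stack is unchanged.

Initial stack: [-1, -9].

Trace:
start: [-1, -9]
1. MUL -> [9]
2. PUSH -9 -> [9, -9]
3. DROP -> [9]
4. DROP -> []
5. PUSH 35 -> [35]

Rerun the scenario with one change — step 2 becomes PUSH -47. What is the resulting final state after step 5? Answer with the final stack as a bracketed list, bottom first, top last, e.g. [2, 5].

(re-executing from step 2 with the substitution; state before step 2: [9])
2. PUSH -47 -> [9, -47]
3. DROP -> [9]
4. DROP -> []
5. PUSH 35 -> [35]

[35]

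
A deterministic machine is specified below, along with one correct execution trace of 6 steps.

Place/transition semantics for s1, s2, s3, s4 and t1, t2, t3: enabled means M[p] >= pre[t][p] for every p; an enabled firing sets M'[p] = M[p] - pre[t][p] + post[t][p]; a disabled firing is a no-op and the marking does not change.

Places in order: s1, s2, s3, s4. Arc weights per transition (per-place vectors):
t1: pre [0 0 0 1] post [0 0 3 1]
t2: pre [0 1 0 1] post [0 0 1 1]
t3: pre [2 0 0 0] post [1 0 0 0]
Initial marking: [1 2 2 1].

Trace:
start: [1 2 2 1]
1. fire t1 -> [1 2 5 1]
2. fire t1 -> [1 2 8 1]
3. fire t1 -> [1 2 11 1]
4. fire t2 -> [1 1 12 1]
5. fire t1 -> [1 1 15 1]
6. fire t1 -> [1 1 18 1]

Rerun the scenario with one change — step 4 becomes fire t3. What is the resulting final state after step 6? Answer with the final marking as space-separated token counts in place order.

1 2 17 1

(re-executing from step 4 with the substitution; state before step 4: [1 2 11 1])
4. fire t3 -> [1 2 11 1]
5. fire t1 -> [1 2 14 1]
6. fire t1 -> [1 2 17 1]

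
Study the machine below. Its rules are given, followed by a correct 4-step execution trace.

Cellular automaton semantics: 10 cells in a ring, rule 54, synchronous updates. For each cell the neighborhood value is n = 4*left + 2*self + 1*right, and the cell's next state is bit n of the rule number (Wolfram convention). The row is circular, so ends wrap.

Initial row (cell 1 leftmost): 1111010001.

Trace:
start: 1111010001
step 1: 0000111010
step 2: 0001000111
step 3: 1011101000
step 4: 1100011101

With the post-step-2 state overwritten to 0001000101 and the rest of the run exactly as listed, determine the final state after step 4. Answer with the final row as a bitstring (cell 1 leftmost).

0100010000

state after step 2 := 0001000101
step 3: 1011101111
step 4: 0100010000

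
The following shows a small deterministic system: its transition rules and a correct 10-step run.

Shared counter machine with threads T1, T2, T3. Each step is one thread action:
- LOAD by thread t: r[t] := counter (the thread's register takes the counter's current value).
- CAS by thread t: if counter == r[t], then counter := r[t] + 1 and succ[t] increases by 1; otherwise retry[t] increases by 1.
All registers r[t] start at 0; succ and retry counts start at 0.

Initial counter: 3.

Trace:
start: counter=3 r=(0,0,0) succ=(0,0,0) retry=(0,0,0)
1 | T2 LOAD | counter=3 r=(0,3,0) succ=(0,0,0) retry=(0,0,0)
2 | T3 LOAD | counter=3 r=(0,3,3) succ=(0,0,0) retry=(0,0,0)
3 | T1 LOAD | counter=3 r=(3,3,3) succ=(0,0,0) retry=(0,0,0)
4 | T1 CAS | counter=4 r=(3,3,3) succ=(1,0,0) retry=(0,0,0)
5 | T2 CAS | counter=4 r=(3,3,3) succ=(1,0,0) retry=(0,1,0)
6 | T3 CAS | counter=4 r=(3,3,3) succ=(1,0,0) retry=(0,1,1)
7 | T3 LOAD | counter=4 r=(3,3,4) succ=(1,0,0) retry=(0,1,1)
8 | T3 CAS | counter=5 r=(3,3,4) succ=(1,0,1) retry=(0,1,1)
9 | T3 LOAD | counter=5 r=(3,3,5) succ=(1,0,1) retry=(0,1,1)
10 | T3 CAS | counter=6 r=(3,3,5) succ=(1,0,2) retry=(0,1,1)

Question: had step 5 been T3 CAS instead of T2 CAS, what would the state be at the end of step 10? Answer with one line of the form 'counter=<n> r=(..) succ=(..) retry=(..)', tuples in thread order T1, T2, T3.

counter=6 r=(3,3,5) succ=(1,0,2) retry=(0,0,2)

(re-executing from step 5 with the substitution; state before step 5: counter=4 r=(3,3,3) succ=(1,0,0) retry=(0,0,0))
5 | T3 CAS | counter=4 r=(3,3,3) succ=(1,0,0) retry=(0,0,1)
6 | T3 CAS | counter=4 r=(3,3,3) succ=(1,0,0) retry=(0,0,2)
7 | T3 LOAD | counter=4 r=(3,3,4) succ=(1,0,0) retry=(0,0,2)
8 | T3 CAS | counter=5 r=(3,3,4) succ=(1,0,1) retry=(0,0,2)
9 | T3 LOAD | counter=5 r=(3,3,5) succ=(1,0,1) retry=(0,0,2)
10 | T3 CAS | counter=6 r=(3,3,5) succ=(1,0,2) retry=(0,0,2)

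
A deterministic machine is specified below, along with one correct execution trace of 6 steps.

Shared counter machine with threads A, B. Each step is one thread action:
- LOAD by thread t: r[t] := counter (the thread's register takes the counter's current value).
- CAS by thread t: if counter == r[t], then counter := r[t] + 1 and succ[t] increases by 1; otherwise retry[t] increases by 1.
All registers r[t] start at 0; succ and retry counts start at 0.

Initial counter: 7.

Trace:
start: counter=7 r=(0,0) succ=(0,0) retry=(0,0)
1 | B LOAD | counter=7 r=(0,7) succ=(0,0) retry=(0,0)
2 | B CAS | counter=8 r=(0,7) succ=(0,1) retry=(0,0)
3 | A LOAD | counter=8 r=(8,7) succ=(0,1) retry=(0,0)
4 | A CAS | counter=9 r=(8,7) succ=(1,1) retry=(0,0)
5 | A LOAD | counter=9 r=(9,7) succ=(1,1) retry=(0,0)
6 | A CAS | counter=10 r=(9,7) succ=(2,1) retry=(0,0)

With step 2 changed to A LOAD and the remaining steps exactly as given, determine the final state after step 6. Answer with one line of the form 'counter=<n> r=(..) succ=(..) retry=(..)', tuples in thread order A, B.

(re-executing from step 2 with the substitution; state before step 2: counter=7 r=(0,7) succ=(0,0) retry=(0,0))
2 | A LOAD | counter=7 r=(7,7) succ=(0,0) retry=(0,0)
3 | A LOAD | counter=7 r=(7,7) succ=(0,0) retry=(0,0)
4 | A CAS | counter=8 r=(7,7) succ=(1,0) retry=(0,0)
5 | A LOAD | counter=8 r=(8,7) succ=(1,0) retry=(0,0)
6 | A CAS | counter=9 r=(8,7) succ=(2,0) retry=(0,0)

counter=9 r=(8,7) succ=(2,0) retry=(0,0)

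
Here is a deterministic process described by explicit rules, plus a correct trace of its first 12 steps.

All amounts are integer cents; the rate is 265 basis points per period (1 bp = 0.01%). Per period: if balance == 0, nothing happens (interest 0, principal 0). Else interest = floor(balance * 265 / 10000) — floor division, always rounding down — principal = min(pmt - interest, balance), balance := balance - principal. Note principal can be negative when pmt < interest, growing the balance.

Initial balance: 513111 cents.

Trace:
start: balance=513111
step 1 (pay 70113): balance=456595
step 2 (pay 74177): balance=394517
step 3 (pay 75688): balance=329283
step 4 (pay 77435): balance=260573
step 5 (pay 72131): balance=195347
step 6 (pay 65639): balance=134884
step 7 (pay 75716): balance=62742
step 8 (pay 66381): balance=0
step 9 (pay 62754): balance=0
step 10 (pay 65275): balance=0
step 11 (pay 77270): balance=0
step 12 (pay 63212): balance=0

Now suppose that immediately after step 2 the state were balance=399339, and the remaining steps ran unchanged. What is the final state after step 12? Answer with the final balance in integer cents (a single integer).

state after step 2 := balance=399339
step 3 (pay 75688): balance=334233
step 4 (pay 77435): balance=265655
step 5 (pay 72131): balance=200563
step 6 (pay 65639): balance=140238
step 7 (pay 75716): balance=68238
step 8 (pay 66381): balance=3665
step 9 (pay 62754): balance=0
step 10 (pay 65275): balance=0
step 11 (pay 77270): balance=0
step 12 (pay 63212): balance=0

0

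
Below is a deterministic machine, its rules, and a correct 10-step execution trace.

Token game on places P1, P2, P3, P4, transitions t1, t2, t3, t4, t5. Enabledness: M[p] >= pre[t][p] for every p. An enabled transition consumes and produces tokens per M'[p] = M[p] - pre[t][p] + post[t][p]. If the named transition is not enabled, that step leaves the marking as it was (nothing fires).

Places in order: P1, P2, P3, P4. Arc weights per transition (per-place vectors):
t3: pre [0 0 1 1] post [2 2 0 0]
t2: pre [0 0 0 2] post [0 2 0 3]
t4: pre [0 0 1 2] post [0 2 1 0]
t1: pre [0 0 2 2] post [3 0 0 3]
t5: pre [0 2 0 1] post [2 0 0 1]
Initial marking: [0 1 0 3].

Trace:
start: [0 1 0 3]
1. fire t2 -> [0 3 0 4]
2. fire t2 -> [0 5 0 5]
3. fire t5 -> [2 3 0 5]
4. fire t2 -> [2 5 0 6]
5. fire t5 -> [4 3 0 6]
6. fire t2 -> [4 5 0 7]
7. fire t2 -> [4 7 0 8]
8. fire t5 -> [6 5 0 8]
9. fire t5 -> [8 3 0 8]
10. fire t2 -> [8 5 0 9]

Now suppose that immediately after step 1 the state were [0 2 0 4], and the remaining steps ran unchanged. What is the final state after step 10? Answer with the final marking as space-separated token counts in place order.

state after step 1 := [0 2 0 4]
2. fire t2 -> [0 4 0 5]
3. fire t5 -> [2 2 0 5]
4. fire t2 -> [2 4 0 6]
5. fire t5 -> [4 2 0 6]
6. fire t2 -> [4 4 0 7]
7. fire t2 -> [4 6 0 8]
8. fire t5 -> [6 4 0 8]
9. fire t5 -> [8 2 0 8]
10. fire t2 -> [8 4 0 9]

8 4 0 9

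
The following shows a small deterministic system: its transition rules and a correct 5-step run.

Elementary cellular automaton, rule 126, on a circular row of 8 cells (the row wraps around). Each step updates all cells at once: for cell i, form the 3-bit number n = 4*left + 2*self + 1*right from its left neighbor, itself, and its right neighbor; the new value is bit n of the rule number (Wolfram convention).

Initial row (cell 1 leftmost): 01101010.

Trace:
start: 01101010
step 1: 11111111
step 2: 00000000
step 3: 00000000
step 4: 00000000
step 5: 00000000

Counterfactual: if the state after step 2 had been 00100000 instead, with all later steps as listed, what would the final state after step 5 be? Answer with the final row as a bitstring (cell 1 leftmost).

11111101

state after step 2 := 00100000
step 3: 01110000
step 4: 11011000
step 5: 11111101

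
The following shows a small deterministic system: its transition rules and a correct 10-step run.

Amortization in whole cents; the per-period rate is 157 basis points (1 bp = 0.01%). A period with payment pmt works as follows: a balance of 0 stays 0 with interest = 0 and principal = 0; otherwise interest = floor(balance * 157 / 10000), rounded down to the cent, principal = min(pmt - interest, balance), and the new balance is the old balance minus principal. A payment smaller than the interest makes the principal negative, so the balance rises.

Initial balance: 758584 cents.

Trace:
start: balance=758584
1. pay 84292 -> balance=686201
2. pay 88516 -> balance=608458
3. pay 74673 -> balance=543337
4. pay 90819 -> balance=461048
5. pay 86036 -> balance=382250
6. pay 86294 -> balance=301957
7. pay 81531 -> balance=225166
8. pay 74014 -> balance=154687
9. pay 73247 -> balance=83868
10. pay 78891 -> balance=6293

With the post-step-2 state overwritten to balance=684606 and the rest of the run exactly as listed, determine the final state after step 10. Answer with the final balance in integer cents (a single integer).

state after step 2 := balance=684606
3. pay 74673 -> balance=620681
4. pay 90819 -> balance=539606
5. pay 86036 -> balance=462041
6. pay 86294 -> balance=383001
7. pay 81531 -> balance=307483
8. pay 74014 -> balance=238296
9. pay 73247 -> balance=168790
10. pay 78891 -> balance=92549

92549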